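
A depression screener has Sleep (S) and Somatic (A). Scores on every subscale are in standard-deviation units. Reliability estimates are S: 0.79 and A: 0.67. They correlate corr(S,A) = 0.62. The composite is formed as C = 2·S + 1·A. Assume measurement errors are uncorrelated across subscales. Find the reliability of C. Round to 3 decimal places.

Var(C) = 2² + 1 + 2·[2·0.62] = 5 + 2.48 = 7.48.
Because errors are independent across components, Cov(Tᵢ,Tⱼ) = Cov(Xᵢ,Xⱼ); the off-diagonal part of the true-score variance is the same as above.
True-score variance = [2²·0.79 + 0.67] + 2.48 = 3.83 + 2.48 = 6.31.
Reliability = 6.31 / 7.48 = 0.844.

0.844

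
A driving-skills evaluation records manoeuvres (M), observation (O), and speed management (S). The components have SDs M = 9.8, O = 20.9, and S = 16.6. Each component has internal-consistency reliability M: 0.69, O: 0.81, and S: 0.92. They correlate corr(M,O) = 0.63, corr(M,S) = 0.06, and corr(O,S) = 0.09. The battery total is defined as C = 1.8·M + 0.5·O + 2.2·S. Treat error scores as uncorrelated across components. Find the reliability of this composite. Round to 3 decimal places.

0.895

Var(C) = 1.8²·9.8² + 0.5²·20.9² + 2.2²·16.6² + 2·[0.9·9.8·20.9·0.63 + 3.96·9.8·16.6·0.06 + 1.1·20.9·16.6·0.09] = 1754.08 + 378.266 = 2132.35.
With uncorrelated errors the cross-covariances are all true-score covariance, so they carry over unchanged; only the diagonal terms shrink to ρᵢσᵢ².
True-score variance = [1.8²·9.8²·0.69 + 0.5²·20.9²·0.81 + 2.2²·16.6²·0.92] + 378.266 = 1530.17 + 378.266 = 1908.44.
Reliability = 1908.44 / 2132.35 = 0.895.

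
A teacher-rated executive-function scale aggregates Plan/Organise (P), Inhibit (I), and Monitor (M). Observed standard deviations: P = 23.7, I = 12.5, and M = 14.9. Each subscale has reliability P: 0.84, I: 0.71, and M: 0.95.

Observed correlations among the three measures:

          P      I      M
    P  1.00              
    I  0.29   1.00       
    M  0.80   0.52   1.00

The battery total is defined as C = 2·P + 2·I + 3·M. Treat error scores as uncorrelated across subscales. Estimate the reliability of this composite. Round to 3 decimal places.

Var(C) = 2²·23.7² + 2²·12.5² + 3²·14.9² + 2·[4·23.7·12.5·0.29 + 6·23.7·14.9·0.80 + 6·12.5·14.9·0.52] = 4869.85 + 5239.55 = 10109.4.
With uncorrelated errors the cross-covariances are all true-score covariance, so they carry over unchanged; only the diagonal terms shrink to ρᵢσᵢ².
True-score variance = [2²·23.7²·0.84 + 2²·12.5²·0.71 + 3²·14.9²·0.95] + 5239.55 = 4229.21 + 5239.55 = 9468.76.
Reliability = 9468.76 / 10109.4 = 0.937.

0.937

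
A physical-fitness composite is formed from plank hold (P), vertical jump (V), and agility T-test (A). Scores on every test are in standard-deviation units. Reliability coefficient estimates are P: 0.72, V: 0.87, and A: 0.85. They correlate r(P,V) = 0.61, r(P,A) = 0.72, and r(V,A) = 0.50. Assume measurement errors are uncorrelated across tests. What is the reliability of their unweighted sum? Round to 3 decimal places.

Var(P+V+A) = 3 + 2·[0.61 + 0.72 + 0.50] = 3 + 3.66 = 6.66.
With uncorrelated errors the cross-covariances are all true-score covariance, so they carry over unchanged; only the diagonal terms shrink to ρᵢσᵢ².
True-score variance = [0.72 + 0.87 + 0.85] + 3.66 = 2.44 + 3.66 = 6.1.
Reliability = 6.1 / 6.66 = 0.916.

0.916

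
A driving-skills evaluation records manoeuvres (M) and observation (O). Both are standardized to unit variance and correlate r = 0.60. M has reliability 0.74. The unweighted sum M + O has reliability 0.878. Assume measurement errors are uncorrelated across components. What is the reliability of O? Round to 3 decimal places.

0.870

Var(M+O) = 2 + 2·0.60 = 3.200.
True-score variance = ρ_M + ρ_O + 2·0.60, so 0.878 = (0.74 + ρ_O + 1.20) / 3.200.
ρ_O = 0.878·3.200 − 0.74 − 1.20 = 0.870.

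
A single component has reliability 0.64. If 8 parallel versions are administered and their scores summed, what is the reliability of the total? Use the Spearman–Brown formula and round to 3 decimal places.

0.934

ρ_k = kρ / (1 + (k−1)ρ) = 8·0.64 / (1 + 7·0.64) = 5.120 / 5.480 = 0.934.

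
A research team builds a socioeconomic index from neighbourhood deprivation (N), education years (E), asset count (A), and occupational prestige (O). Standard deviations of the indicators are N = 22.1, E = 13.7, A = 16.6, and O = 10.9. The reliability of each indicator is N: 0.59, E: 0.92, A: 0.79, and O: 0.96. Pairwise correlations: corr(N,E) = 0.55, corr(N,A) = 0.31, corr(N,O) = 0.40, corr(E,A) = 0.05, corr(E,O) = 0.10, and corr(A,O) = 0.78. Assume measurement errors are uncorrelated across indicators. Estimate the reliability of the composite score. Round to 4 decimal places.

0.8713

Var(N+E+A+O) = 22.1² + 13.7² + 16.6² + 10.9² + 2·[22.1·13.7·0.55 + 22.1·16.6·0.31 + 22.1·10.9·0.40 + 13.7·16.6·0.05 + 13.7·10.9·0.10 + 16.6·10.9·0.78] = 1070.47 + 1088.09 = 2158.56.
With uncorrelated errors the cross-covariances are all true-score covariance, so they carry over unchanged; only the diagonal terms shrink to ρᵢσᵢ².
True-score variance = [22.1²·0.59 + 13.7²·0.92 + 16.6²·0.79 + 10.9²·0.96] + 1088.09 = 792.587 + 1088.09 = 1880.67.
Reliability = 1880.67 / 2158.56 = 0.8713.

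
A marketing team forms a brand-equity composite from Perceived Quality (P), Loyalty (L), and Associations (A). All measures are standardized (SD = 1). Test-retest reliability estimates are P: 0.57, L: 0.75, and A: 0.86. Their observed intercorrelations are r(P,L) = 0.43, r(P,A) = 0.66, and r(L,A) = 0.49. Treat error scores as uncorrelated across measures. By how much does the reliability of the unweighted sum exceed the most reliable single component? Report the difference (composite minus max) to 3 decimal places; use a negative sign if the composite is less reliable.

Var(sum) = 3 + 3.16 = 6.16; true-score variance = 2.18 + 3.16 = 5.34; composite reliability = 0.8669.
Max component reliability = 0.8600.
Difference = 0.8669 − 0.8600 = 0.007.

0.007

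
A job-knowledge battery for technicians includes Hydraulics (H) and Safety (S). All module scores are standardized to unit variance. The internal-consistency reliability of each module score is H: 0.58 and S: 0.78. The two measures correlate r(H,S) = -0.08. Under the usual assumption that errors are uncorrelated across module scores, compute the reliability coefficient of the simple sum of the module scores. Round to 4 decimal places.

0.6522

Var(H+S) = 2 + 2·[(-0.08)] = 2 − 0.16 = 1.84.
Under uncorrelated errors the observed covariances equal the true-score covariances, so only the own-variance terms attenuate.
True-score variance = [0.58 + 0.78] − 0.16 = 1.36 − 0.16 = 1.2.
Reliability = 1.2 / 1.84 = 0.6522.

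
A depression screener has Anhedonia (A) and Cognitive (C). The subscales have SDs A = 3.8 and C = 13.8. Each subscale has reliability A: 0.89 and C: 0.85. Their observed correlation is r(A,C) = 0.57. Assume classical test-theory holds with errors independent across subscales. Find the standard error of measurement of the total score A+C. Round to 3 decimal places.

Var(total) = 204.88 + 59.7816 = 264.662.
True-score variance = 174.726 + 59.7816 = 234.507, so reliability = 0.8861.
Error variance = 264.662 − 234.507 = 30.1544; SEM = √30.1544 = 5.491.

5.491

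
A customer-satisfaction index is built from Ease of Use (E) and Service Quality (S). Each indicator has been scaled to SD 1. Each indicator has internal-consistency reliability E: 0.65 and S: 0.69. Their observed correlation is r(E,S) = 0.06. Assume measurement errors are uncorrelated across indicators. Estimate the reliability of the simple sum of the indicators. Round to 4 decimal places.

0.6887

Var(E+S) = 2 + 2·[0.06] = 2 + 0.12 = 2.12.
Under uncorrelated errors the observed covariances equal the true-score covariances, so only the own-variance terms attenuate.
True-score variance = [0.65 + 0.69] + 0.12 = 1.34 + 0.12 = 1.46.
Reliability = 1.46 / 2.12 = 0.6887.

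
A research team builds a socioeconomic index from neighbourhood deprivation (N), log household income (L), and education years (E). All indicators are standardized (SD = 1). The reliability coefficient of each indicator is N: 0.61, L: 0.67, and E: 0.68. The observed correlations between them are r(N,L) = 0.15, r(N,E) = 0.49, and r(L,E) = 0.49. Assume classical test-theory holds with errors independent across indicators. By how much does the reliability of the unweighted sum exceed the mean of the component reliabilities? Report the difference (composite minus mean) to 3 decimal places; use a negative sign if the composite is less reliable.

Var(sum) = 3 + 2.26 = 5.26; true-score variance = 1.96 + 2.26 = 4.22; composite reliability = 0.8023.
Mean component reliability = 0.6533.
Difference = 0.8023 − 0.6533 = 0.149.

0.149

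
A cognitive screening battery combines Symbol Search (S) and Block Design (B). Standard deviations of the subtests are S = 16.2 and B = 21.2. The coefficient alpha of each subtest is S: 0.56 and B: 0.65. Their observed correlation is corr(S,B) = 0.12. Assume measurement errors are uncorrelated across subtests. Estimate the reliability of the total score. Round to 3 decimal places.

Var(S+B) = 16.2² + 21.2² + 2·[16.2·21.2·0.12] = 711.88 + 82.4256 = 794.306.
With uncorrelated errors the cross-covariances are all true-score covariance, so they carry over unchanged; only the diagonal terms shrink to ρᵢσᵢ².
True-score variance = [16.2²·0.56 + 21.2²·0.65] + 82.4256 = 439.102 + 82.4256 = 521.528.
Reliability = 521.528 / 794.306 = 0.657.

0.657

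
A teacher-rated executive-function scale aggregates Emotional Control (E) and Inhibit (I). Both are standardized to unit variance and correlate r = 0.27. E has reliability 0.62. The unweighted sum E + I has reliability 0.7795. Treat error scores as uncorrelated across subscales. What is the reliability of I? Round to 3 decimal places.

0.820

Var(E+I) = 2 + 2·0.27 = 2.540.
True-score variance = ρ_E + ρ_I + 2·0.27, so 0.7795 = (0.62 + ρ_I + 0.54) / 2.540.
ρ_I = 0.7795·2.540 − 0.62 − 0.54 = 0.820.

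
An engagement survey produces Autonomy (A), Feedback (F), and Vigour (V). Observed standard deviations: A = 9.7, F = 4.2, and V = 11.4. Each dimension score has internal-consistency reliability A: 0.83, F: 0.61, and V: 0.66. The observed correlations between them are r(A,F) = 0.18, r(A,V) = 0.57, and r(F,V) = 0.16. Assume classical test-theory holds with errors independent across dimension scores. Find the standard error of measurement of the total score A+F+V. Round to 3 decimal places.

Var(total) = 241.69 + 156.049 = 397.739.
True-score variance = 174.629 + 156.049 = 330.678, so reliability = 0.8314.
Error variance = 397.739 − 330.678 = 67.0613; SEM = √67.0613 = 8.189.

8.189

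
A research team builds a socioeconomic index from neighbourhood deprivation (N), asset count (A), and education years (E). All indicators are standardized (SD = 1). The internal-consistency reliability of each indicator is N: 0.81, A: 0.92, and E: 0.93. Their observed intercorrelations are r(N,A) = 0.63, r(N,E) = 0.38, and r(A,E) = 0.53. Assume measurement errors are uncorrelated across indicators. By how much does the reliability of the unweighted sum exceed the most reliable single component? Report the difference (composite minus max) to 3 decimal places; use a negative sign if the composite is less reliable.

Var(sum) = 3 + 3.08 = 6.08; true-score variance = 2.66 + 3.08 = 5.74; composite reliability = 0.9441.
Max component reliability = 0.9300.
Difference = 0.9441 − 0.9300 = 0.014.

0.014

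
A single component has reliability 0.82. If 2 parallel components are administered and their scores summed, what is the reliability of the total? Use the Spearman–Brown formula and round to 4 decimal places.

0.9011

ρ_k = kρ / (1 + (k−1)ρ) = 2·0.82 / (1 + 1·0.82) = 1.640 / 1.820 = 0.9011.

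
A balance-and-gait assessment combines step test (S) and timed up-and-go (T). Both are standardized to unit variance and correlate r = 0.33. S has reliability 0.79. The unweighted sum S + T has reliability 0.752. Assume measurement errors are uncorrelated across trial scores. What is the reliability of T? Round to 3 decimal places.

0.550

Var(S+T) = 2 + 2·0.33 = 2.660.
True-score variance = ρ_S + ρ_T + 2·0.33, so 0.752 = (0.79 + ρ_T + 0.66) / 2.660.
ρ_T = 0.752·2.660 − 0.79 − 0.66 = 0.550.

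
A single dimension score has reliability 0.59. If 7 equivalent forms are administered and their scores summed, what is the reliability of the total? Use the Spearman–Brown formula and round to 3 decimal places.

ρ_k = kρ / (1 + (k−1)ρ) = 7·0.59 / (1 + 6·0.59) = 4.130 / 4.540 = 0.910.

0.910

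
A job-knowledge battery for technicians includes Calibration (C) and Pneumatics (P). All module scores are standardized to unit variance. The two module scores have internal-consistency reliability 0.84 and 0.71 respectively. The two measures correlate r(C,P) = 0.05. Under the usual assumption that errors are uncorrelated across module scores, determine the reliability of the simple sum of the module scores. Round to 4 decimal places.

Var(C+P) = 2 + 2·[0.05] = 2 + 0.1 = 2.1.
Under uncorrelated errors the observed covariances equal the true-score covariances, so only the own-variance terms attenuate.
True-score variance = [0.84 + 0.71] + 0.1 = 1.55 + 0.1 = 1.65.
Reliability = 1.65 / 2.1 = 0.7857.

0.7857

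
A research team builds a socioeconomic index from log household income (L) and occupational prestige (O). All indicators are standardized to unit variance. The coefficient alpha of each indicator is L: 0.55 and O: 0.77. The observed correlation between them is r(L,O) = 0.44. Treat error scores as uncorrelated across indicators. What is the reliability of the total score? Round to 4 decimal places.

0.7639

Var(L+O) = 2 + 2·[0.44] = 2 + 0.88 = 2.88.
With uncorrelated errors the cross-covariances are all true-score covariance, so they carry over unchanged; only the diagonal terms shrink to ρᵢσᵢ².
True-score variance = [0.55 + 0.77] + 0.88 = 1.32 + 0.88 = 2.2.
Reliability = 2.2 / 2.88 = 0.7639.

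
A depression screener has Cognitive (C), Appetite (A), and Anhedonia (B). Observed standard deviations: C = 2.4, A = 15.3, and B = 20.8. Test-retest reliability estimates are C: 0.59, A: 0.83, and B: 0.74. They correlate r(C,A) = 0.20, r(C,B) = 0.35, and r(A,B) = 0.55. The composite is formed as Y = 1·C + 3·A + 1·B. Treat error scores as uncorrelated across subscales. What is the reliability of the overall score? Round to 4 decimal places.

Var(Y) = 2.4² + 3²·15.3² + 20.8² + 2·[3·2.4·15.3·0.20 + 2.4·20.8·0.35 + 3·15.3·20.8·0.55] = 2545.21 + 1129.2 = 3674.41.
With uncorrelated errors the cross-covariances are all true-score covariance, so they carry over unchanged; only the diagonal terms shrink to ρᵢσᵢ².
True-score variance = [2.4²·0.59 + 3²·15.3²·0.83 + 20.8²·0.74] + 1129.2 = 2072.2 + 1129.2 = 3201.4.
Reliability = 3201.4 / 3674.41 = 0.8713.

0.8713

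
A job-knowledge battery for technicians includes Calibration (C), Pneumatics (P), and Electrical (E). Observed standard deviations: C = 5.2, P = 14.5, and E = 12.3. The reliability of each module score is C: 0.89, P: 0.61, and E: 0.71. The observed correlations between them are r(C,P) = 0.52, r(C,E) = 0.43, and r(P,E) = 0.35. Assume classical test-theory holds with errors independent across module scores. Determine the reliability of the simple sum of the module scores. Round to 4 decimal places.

Var(C+P+E) = 5.2² + 14.5² + 12.3² + 2·[5.2·14.5·0.52 + 5.2·12.3·0.43 + 14.5·12.3·0.35] = 388.58 + 258.267 = 646.847.
Because errors are independent across components, Cov(Tᵢ,Tⱼ) = Cov(Xᵢ,Xⱼ); the off-diagonal part of the true-score variance is the same as above.
True-score variance = [5.2²·0.89 + 14.5²·0.61 + 12.3²·0.71] + 258.267 = 259.734 + 258.267 = 518.001.
Reliability = 518.001 / 646.847 = 0.8008.

0.8008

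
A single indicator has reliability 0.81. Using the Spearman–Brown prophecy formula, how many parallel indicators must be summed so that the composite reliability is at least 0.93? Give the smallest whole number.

4

k ≥ ρ*(1−ρ₁)/(ρ₁(1−ρ*)) = 0.93·0.19 / (0.81·0.07) = 3.116.
Smallest integer k = 4.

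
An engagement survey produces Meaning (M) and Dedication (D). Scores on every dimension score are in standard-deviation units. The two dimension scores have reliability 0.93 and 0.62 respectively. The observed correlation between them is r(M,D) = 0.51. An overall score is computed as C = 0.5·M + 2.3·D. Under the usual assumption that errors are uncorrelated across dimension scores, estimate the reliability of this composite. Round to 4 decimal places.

0.6979

Var(C) = 0.5² + 2.3² + 2·[1.15·0.51] = 5.54 + 1.173 = 6.713.
With uncorrelated errors the cross-covariances are all true-score covariance, so they carry over unchanged; only the diagonal terms shrink to ρᵢσᵢ².
True-score variance = [0.5²·0.93 + 2.3²·0.62] + 1.173 = 3.5123 + 1.173 = 4.6853.
Reliability = 4.6853 / 6.713 = 0.6979.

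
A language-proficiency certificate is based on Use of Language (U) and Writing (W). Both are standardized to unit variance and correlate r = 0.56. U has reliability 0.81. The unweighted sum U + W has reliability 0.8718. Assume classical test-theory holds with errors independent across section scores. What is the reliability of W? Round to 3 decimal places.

Var(U+W) = 2 + 2·0.56 = 3.120.
True-score variance = ρ_U + ρ_W + 2·0.56, so 0.8718 = (0.81 + ρ_W + 1.12) / 3.120.
ρ_W = 0.8718·3.120 − 0.81 − 1.12 = 0.790.

0.790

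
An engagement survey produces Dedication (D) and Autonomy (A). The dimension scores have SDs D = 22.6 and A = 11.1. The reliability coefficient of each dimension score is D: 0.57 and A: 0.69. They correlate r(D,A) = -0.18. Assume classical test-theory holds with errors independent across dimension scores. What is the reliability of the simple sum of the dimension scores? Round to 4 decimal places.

0.5258

Var(D+A) = 22.6² + 11.1² + 2·[22.6·11.1·(-0.18)] = 633.97 − 90.3096 = 543.66.
Because errors are independent across components, Cov(Tᵢ,Tⱼ) = Cov(Xᵢ,Xⱼ); the off-diagonal part of the true-score variance is the same as above.
True-score variance = [22.6²·0.57 + 11.1²·0.69] − 90.3096 = 376.148 − 90.3096 = 285.839.
Reliability = 285.839 / 543.66 = 0.5258.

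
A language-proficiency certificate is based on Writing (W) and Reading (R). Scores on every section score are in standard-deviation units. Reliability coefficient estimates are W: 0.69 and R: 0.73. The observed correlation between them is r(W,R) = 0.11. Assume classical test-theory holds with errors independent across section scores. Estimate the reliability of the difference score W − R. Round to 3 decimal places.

Var(W−R) = 1 + 1 − 2·0.11 = 2 − 0.22 = 1.78.
With uncorrelated errors the cross-covariances are all true-score covariance, so they carry over unchanged; only the diagonal terms shrink to ρᵢσᵢ².
True-score variance = [0.69 + 0.73] − 0.22 = 1.42 − 0.22 = 1.2.
Reliability = 1.2 / 1.78 = 0.674.

0.674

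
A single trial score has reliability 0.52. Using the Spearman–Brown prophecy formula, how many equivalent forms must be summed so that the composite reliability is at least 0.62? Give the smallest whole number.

k ≥ ρ*(1−ρ₁)/(ρ₁(1−ρ*)) = 0.62·0.48 / (0.52·0.38) = 1.506.
Smallest integer k = 2.

2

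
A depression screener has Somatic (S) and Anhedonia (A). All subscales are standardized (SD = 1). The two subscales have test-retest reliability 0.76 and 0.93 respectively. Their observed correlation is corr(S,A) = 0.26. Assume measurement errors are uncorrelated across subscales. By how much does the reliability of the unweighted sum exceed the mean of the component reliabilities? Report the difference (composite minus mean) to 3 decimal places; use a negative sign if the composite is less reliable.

Var(sum) = 2 + 0.52 = 2.52; true-score variance = 1.69 + 0.52 = 2.21; composite reliability = 0.8770.
Mean component reliability = 0.8450.
Difference = 0.8770 − 0.8450 = 0.032.

0.032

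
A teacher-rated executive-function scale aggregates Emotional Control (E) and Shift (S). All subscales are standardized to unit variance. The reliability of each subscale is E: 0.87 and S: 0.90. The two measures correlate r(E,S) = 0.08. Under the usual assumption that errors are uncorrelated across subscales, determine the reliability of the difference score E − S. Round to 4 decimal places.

Var(E−S) = 1 + 1 − 2·0.08 = 2 − 0.16 = 1.84.
With uncorrelated errors the cross-covariances are all true-score covariance, so they carry over unchanged; only the diagonal terms shrink to ρᵢσᵢ².
True-score variance = [0.87 + 0.90] − 0.16 = 1.77 − 0.16 = 1.61.
Reliability = 1.61 / 1.84 = 0.8750.

0.8750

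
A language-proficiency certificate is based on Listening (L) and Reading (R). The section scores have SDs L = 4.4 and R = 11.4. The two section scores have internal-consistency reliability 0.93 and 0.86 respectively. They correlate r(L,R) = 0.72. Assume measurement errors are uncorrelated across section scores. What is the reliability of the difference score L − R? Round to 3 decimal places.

Var(L−R) = 4.4² + 11.4² − 2·4.4·11.4·0.72 = 149.32 − 72.2304 = 77.0896.
With uncorrelated errors the cross-covariances are all true-score covariance, so they carry over unchanged; only the diagonal terms shrink to ρᵢσᵢ².
True-score variance = [4.4²·0.93 + 11.4²·0.86] − 72.2304 = 129.77 − 72.2304 = 57.54.
Reliability = 57.54 / 77.0896 = 0.746.

0.746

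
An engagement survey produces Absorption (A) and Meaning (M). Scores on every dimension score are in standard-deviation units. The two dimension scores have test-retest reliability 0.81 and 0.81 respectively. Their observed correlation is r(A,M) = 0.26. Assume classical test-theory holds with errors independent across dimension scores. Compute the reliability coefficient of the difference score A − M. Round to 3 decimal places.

0.743

Var(A−M) = 1 + 1 − 2·0.26 = 2 − 0.52 = 1.48.
Because errors are independent across components, Cov(Tᵢ,Tⱼ) = Cov(Xᵢ,Xⱼ); the off-diagonal part of the true-score variance is the same as above.
True-score variance = [0.81 + 0.81] − 0.52 = 1.62 − 0.52 = 1.1.
Reliability = 1.1 / 1.48 = 0.743.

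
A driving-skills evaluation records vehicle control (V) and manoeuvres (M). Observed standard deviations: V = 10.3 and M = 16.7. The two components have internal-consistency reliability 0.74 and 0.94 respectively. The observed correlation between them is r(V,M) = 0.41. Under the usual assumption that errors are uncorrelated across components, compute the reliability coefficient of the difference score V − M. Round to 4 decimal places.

Var(V−M) = 10.3² + 16.7² − 2·10.3·16.7·0.41 = 384.98 − 141.048 = 243.932.
Under uncorrelated errors the observed covariances equal the true-score covariances, so only the own-variance terms attenuate.
True-score variance = [10.3²·0.74 + 16.7²·0.94] − 141.048 = 340.663 − 141.048 = 199.615.
Reliability = 199.615 / 243.932 = 0.8183.

0.8183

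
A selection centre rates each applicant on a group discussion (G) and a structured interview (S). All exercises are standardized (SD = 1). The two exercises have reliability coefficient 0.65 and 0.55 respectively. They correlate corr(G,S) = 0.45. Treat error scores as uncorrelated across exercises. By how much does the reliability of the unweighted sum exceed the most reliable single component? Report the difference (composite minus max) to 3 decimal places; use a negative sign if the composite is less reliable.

Var(sum) = 2 + 0.9 = 2.9; true-score variance = 1.2 + 0.9 = 2.1; composite reliability = 0.7241.
Max component reliability = 0.6500.
Difference = 0.7241 − 0.6500 = 0.074.

0.074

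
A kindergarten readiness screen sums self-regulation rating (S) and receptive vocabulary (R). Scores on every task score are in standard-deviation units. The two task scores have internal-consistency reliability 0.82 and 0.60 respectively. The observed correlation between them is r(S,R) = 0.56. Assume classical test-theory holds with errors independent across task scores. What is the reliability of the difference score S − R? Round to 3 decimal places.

Var(S−R) = 1 + 1 − 2·0.56 = 2 − 1.12 = 0.88.
With uncorrelated errors the cross-covariances are all true-score covariance, so they carry over unchanged; only the diagonal terms shrink to ρᵢσᵢ².
True-score variance = [0.82 + 0.60] − 1.12 = 1.42 − 1.12 = 0.3.
Reliability = 0.3 / 0.88 = 0.341.

0.341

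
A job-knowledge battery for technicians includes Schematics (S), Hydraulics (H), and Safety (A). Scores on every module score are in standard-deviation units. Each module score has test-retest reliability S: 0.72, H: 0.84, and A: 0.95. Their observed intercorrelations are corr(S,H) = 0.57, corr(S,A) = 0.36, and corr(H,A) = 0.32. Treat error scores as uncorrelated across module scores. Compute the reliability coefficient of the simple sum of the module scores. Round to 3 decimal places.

0.911

Var(S+H+A) = 3 + 2·[0.57 + 0.36 + 0.32] = 3 + 2.5 = 5.5.
With uncorrelated errors the cross-covariances are all true-score covariance, so they carry over unchanged; only the diagonal terms shrink to ρᵢσᵢ².
True-score variance = [0.72 + 0.84 + 0.95] + 2.5 = 2.51 + 2.5 = 5.01.
Reliability = 5.01 / 5.5 = 0.911.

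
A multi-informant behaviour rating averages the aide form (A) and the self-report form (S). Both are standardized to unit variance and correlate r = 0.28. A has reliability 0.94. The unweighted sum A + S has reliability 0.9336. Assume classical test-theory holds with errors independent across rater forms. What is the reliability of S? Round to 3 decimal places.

Var(A+S) = 2 + 2·0.28 = 2.560.
True-score variance = ρ_A + ρ_S + 2·0.28, so 0.9336 = (0.94 + ρ_S + 0.56) / 2.560.
ρ_S = 0.9336·2.560 − 0.94 − 0.56 = 0.890.

0.890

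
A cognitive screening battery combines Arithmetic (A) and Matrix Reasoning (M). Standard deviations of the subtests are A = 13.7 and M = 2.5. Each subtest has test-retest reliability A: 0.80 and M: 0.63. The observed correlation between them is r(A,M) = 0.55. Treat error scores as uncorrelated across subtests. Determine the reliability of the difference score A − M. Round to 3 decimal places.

Var(A−M) = 13.7² + 2.5² − 2·13.7·2.5·0.55 = 193.94 − 37.675 = 156.265.
With uncorrelated errors the cross-covariances are all true-score covariance, so they carry over unchanged; only the diagonal terms shrink to ρᵢσᵢ².
True-score variance = [13.7²·0.80 + 2.5²·0.63] − 37.675 = 154.089 − 37.675 = 116.414.
Reliability = 116.414 / 156.265 = 0.745.

0.745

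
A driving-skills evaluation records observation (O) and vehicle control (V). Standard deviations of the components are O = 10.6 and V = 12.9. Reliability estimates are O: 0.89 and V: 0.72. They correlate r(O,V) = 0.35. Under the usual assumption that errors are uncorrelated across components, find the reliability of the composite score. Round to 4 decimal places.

Var(O+V) = 10.6² + 12.9² + 2·[10.6·12.9·0.35] = 278.77 + 95.718 = 374.488.
With uncorrelated errors the cross-covariances are all true-score covariance, so they carry over unchanged; only the diagonal terms shrink to ρᵢσᵢ².
True-score variance = [10.6²·0.89 + 12.9²·0.72] + 95.718 = 219.816 + 95.718 = 315.534.
Reliability = 315.534 / 374.488 = 0.8426.

0.8426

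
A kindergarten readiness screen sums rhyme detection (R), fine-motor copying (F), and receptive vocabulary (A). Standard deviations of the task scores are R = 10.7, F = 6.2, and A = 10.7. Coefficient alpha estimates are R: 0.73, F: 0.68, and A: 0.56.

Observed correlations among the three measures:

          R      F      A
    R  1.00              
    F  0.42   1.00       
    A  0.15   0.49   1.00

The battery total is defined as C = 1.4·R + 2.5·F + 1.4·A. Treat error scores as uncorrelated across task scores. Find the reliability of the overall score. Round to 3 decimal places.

0.800

Var(C) = 1.4²·10.7² + 2.5²·6.2² + 1.4²·10.7² + 2·[3.5·10.7·6.2·0.42 + 1.96·10.7·10.7·0.15 + 3.5·6.2·10.7·0.49] = 689.051 + 489.906 = 1178.96.
Because errors are independent across components, Cov(Tᵢ,Tⱼ) = Cov(Xᵢ,Xⱼ); the off-diagonal part of the true-score variance is the same as above.
True-score variance = [1.4²·10.7²·0.73 + 2.5²·6.2²·0.68 + 1.4²·10.7²·0.56] + 489.906 = 452.847 + 489.906 = 942.752.
Reliability = 942.752 / 1178.96 = 0.800.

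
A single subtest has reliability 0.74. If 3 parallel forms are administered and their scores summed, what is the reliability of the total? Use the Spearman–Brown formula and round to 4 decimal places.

ρ_k = kρ / (1 + (k−1)ρ) = 3·0.74 / (1 + 2·0.74) = 2.220 / 2.480 = 0.8952.

0.8952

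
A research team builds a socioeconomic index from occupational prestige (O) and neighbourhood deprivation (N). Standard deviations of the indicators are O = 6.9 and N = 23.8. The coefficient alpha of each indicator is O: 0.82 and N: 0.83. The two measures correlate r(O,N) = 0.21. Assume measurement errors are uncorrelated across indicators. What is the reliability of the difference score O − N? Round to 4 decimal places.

Var(O−N) = 6.9² + 23.8² − 2·6.9·23.8·0.21 = 614.05 − 68.9724 = 545.078.
Under uncorrelated errors the observed covariances equal the true-score covariances, so only the own-variance terms attenuate.
True-score variance = [6.9²·0.82 + 23.8²·0.83] − 68.9724 = 509.185 − 68.9724 = 440.213.
Reliability = 440.213 / 545.078 = 0.8076.

0.8076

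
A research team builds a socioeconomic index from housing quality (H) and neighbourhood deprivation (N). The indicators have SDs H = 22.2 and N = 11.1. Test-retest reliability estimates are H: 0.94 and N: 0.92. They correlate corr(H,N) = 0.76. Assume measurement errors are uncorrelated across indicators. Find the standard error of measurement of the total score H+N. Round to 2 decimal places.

6.28

Var(total) = 616.05 + 374.558 = 990.608.
True-score variance = 576.623 + 374.558 = 951.181, so reliability = 0.9602.
Error variance = 990.608 − 951.181 = 39.4272; SEM = √39.4272 = 6.28.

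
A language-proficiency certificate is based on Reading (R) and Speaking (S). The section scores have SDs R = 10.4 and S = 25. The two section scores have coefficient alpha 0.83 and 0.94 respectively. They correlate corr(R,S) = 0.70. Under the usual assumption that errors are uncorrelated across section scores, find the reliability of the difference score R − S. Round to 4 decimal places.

Var(R−S) = 10.4² + 25² − 2·10.4·25·0.70 = 733.16 − 364 = 369.16.
Because errors are independent across components, Cov(Tᵢ,Tⱼ) = Cov(Xᵢ,Xⱼ); the off-diagonal part of the true-score variance is the same as above.
True-score variance = [10.4²·0.83 + 25²·0.94] − 364 = 677.273 − 364 = 313.273.
Reliability = 313.273 / 369.16 = 0.8486.

0.8486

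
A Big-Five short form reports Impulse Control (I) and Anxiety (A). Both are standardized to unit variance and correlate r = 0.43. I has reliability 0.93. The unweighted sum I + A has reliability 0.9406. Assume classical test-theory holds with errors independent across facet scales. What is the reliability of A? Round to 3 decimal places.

Var(I+A) = 2 + 2·0.43 = 2.860.
True-score variance = ρ_I + ρ_A + 2·0.43, so 0.9406 = (0.93 + ρ_A + 0.86) / 2.860.
ρ_A = 0.9406·2.860 − 0.93 − 0.86 = 0.900.

0.900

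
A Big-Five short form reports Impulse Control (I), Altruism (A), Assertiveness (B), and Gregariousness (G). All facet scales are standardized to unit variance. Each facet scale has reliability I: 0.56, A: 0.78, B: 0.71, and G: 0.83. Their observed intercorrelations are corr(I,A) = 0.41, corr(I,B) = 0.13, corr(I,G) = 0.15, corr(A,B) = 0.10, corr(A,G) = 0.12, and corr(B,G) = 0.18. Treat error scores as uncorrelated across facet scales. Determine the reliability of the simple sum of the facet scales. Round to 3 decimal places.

Var(I+A+B+G) = 4 + 2·[0.41 + 0.13 + 0.15 + 0.10 + 0.12 + 0.18] = 4 + 2.18 = 6.18.
With uncorrelated errors the cross-covariances are all true-score covariance, so they carry over unchanged; only the diagonal terms shrink to ρᵢσᵢ².
True-score variance = [0.56 + 0.78 + 0.71 + 0.83] + 2.18 = 2.88 + 2.18 = 5.06.
Reliability = 5.06 / 6.18 = 0.819.

0.819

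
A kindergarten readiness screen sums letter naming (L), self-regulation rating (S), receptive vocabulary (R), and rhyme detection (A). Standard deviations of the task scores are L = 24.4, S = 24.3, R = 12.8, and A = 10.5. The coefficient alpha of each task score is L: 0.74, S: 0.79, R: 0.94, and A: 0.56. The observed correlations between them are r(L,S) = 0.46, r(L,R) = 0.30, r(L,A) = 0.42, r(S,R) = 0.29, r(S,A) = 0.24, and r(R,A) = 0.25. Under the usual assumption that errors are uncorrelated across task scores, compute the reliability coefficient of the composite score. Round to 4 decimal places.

Var(L+S+R+A) = 24.4² + 24.3² + 12.8² + 10.5² + 2·[24.4·24.3·0.46 + 24.4·12.8·0.30 + 24.4·10.5·0.42 + 24.3·12.8·0.29 + 24.3·10.5·0.24 + 12.8·10.5·0.25] = 1459.94 + 1318.16 = 2778.1.
Because errors are independent across components, Cov(Tᵢ,Tⱼ) = Cov(Xᵢ,Xⱼ); the off-diagonal part of the true-score variance is the same as above.
True-score variance = [24.4²·0.74 + 24.3²·0.79 + 12.8²·0.94 + 10.5²·0.56] + 1318.16 = 1122.8 + 1318.16 = 2440.96.
Reliability = 2440.96 / 2778.1 = 0.8786.

0.8786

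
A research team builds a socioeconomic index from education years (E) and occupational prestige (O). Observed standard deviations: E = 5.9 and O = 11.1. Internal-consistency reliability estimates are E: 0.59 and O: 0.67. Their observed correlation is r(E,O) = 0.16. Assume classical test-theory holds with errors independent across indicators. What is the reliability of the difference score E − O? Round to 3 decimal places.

Var(E−O) = 5.9² + 11.1² − 2·5.9·11.1·0.16 = 158.02 − 20.9568 = 137.063.
With uncorrelated errors the cross-covariances are all true-score covariance, so they carry over unchanged; only the diagonal terms shrink to ρᵢσᵢ².
True-score variance = [5.9²·0.59 + 11.1²·0.67] − 20.9568 = 103.089 − 20.9568 = 82.1318.
Reliability = 82.1318 / 137.063 = 0.599.

0.599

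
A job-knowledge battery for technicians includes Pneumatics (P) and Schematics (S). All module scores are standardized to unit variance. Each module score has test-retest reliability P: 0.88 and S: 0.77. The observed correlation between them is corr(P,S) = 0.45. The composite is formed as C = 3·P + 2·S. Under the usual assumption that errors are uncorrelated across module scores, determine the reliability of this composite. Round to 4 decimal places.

Var(C) = 3² + 2² + 2·[6·0.45] = 13 + 5.4 = 18.4.
Under uncorrelated errors the observed covariances equal the true-score covariances, so only the own-variance terms attenuate.
True-score variance = [3²·0.88 + 2²·0.77] + 5.4 = 11 + 5.4 = 16.4.
Reliability = 16.4 / 18.4 = 0.8913.

0.8913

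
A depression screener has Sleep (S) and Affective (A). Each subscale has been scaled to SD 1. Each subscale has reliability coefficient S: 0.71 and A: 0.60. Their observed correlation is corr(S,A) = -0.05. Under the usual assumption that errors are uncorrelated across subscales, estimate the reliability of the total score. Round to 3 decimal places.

0.637

Var(S+A) = 2 + 2·[(-0.05)] = 2 − 0.1 = 1.9.
With uncorrelated errors the cross-covariances are all true-score covariance, so they carry over unchanged; only the diagonal terms shrink to ρᵢσᵢ².
True-score variance = [0.71 + 0.60] − 0.1 = 1.31 − 0.1 = 1.21.
Reliability = 1.21 / 1.9 = 0.637.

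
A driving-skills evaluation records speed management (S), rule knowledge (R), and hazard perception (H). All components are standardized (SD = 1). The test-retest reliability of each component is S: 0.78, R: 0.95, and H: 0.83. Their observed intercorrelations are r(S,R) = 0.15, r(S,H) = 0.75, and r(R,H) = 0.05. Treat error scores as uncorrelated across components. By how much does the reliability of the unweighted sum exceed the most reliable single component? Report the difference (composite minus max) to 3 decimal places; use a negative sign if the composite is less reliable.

-0.040

Var(sum) = 3 + 1.9 = 4.9; true-score variance = 2.56 + 1.9 = 4.46; composite reliability = 0.9102.
Max component reliability = 0.9500.
Difference = 0.9102 − 0.9500 = -0.040.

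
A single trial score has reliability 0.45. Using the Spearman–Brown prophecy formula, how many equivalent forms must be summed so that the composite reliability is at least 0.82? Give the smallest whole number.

k ≥ ρ*(1−ρ₁)/(ρ₁(1−ρ*)) = 0.82·0.55 / (0.45·0.18) = 5.568.
Smallest integer k = 6.

6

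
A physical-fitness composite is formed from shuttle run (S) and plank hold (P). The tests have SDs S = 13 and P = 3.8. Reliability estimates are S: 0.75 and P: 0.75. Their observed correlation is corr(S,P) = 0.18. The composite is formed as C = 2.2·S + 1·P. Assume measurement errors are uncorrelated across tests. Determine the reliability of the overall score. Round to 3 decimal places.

Var(C) = 2.2²·13² + 3.8² + 2·[2.2·13·3.8·0.18] = 832.4 + 39.1248 = 871.525.
Because errors are independent across components, Cov(Tᵢ,Tⱼ) = Cov(Xᵢ,Xⱼ); the off-diagonal part of the true-score variance is the same as above.
True-score variance = [2.2²·13²·0.75 + 3.8²·0.75] + 39.1248 = 624.3 + 39.1248 = 663.425.
Reliability = 663.425 / 871.525 = 0.761.

0.761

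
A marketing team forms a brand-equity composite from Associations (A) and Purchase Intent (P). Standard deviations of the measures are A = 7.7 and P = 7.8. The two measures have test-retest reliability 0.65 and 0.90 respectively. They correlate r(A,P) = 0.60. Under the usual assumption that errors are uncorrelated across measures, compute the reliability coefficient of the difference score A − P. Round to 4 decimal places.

Var(A−P) = 7.7² + 7.8² − 2·7.7·7.8·0.60 = 120.13 − 72.072 = 48.058.
Under uncorrelated errors the observed covariances equal the true-score covariances, so only the own-variance terms attenuate.
True-score variance = [7.7²·0.65 + 7.8²·0.90] − 72.072 = 93.2945 − 72.072 = 21.2225.
Reliability = 21.2225 / 48.058 = 0.4416.

0.4416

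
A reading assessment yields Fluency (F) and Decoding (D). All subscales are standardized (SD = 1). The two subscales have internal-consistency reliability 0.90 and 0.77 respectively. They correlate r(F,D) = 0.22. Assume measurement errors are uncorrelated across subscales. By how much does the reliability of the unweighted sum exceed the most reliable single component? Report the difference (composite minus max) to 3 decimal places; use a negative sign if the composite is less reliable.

-0.035

Var(sum) = 2 + 0.44 = 2.44; true-score variance = 1.67 + 0.44 = 2.11; composite reliability = 0.8648.
Max component reliability = 0.9000.
Difference = 0.8648 − 0.9000 = -0.035.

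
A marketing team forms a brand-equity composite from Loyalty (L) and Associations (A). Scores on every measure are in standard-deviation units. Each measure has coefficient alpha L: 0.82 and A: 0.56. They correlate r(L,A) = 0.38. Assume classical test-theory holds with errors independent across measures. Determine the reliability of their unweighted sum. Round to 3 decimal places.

0.775

Var(L+A) = 2 + 2·[0.38] = 2 + 0.76 = 2.76.
Under uncorrelated errors the observed covariances equal the true-score covariances, so only the own-variance terms attenuate.
True-score variance = [0.82 + 0.56] + 0.76 = 1.38 + 0.76 = 2.14.
Reliability = 2.14 / 2.76 = 0.775.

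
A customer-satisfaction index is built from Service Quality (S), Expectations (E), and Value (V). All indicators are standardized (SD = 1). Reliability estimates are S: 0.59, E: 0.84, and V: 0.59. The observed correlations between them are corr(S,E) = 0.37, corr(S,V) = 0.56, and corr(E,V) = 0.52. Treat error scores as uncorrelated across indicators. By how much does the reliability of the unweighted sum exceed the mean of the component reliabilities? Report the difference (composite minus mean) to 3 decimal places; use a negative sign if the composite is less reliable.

0.161

Var(sum) = 3 + 2.9 = 5.9; true-score variance = 2.02 + 2.9 = 4.92; composite reliability = 0.8339.
Mean component reliability = 0.6733.
Difference = 0.8339 − 0.6733 = 0.161.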